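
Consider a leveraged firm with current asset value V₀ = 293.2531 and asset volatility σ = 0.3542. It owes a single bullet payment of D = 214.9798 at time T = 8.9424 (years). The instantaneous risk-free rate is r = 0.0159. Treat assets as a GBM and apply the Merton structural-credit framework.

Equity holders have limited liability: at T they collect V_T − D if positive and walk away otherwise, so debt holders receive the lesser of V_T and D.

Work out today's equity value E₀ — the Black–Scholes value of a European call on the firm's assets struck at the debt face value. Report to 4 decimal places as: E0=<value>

Equity is a call on the firm's assets struck at D = 214.9798:
d₁ = [ln(V₀/D) + (r + σ²/2)T] / (σ√T)
   = [ln(293.2531/214.9798) + (0.0159 + 0.5·0.3542²)·8.9424] / (0.3542·√8.9424)
   = [0.310492 + 0.703130] / 1.059194 = 0.956975
d₂ = d₁ − σ√T = 0.956975 − 1.059194 = -0.102219
N(d₁) = 0.830710,  N(d₂) = 0.459291,  e^(−rT) = 0.867461
E₀ = V₀·N(d₁) − D·e^(−rT)·N(d₂)
   = 293.2531·0.830710 − 214.9798·0.867461·0.459291 = 157.956577

E0=157.9566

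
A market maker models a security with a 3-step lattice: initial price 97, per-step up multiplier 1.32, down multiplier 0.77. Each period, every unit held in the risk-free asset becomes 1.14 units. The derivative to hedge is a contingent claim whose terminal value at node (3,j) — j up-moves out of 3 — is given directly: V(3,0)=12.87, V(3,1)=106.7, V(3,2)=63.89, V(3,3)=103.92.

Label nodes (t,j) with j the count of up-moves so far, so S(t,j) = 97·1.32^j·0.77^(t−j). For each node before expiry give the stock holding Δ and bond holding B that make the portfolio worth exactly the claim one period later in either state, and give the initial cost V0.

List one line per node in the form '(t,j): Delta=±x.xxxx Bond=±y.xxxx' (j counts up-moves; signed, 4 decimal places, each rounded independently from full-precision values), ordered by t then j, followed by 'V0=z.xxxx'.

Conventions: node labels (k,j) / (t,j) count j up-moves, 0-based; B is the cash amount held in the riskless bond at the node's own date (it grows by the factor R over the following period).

(0,0): Delta=0.1344 Bond=43.3564
(1,0): Delta=0.0408 Bond=56.4174
(1,1): Delta=0.1609 Bond=46.0252
(2,0): Delta=2.9664 Bond=-103.9404
(2,1): Delta=-0.7895 Bond=146.1702
(2,2): Delta=0.4306 Bond=6.8842
V0=56.3889

Under the risk-neutral measure, an up-move has probability p* = (R−d)/(u−d) = 0.6727 and values discount at R = 1.14.
At maturity the claim pays: V(3,0)=12.8700, V(3,1)=106.7000, V(3,2)=63.8900, V(3,3)=103.9200
Node (2,0) S=57.5113: V=(p*·106.7000+(1−p*)·12.8700)/1.14=66.6596; Δ=(106.7000−12.8700)/(75.9149−44.2837)=2.9664; B=V−Δ·S=-103.9404
Node (2,1) S=98.5908: V=(p*·63.8900+(1−p*)·106.7000)/1.14=68.3338; Δ=(63.8900−106.7000)/(130.1399−75.9149)=-0.7895; B=V−Δ·S=146.1702
Node (2,2) S=169.0128: V=(p*·103.9200+(1−p*)·63.8900)/1.14=79.6660; Δ=(103.9200−63.8900)/(223.0969−130.1399)=0.4306; B=V−Δ·S=6.8842
Node (1,0) S=74.6900: V=(p*·68.3338+(1−p*)·66.6596)/1.14=59.4613; Δ=(68.3338−66.6596)/(98.5908−57.5113)=0.0408; B=V−Δ·S=56.4174
Node (1,1) S=128.0400: V=(p*·79.6660+(1−p*)·68.3338)/1.14=66.6292; Δ=(79.6660−68.3338)/(169.0128−98.5908)=0.1609; B=V−Δ·S=46.0252
Node (0,0) S=97.0000: V=(p*·66.6292+(1−p*)·59.4613)/1.14=56.3889; Δ=(66.6292−59.4613)/(128.0400−74.6900)=0.1344; B=V−Δ·S=43.3564
Check: Δ(0,0)·S0 + B(0,0) = 56.3889 = V0.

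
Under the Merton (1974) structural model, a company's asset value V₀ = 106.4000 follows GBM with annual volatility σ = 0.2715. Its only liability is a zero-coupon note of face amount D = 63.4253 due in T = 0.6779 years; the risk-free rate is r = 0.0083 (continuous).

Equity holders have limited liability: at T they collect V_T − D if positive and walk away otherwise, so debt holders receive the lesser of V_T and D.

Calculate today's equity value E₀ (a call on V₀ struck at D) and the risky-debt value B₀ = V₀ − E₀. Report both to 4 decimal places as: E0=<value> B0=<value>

Equity is a call on the firm's assets struck at D = 63.4253:
d₁ = [ln(V₀/D) + (r + σ²/2)T] / (σ√T)
   = [ln(106.4000/63.4253) + (0.0083 + 0.5·0.2715²)·0.6779] / (0.2715·√0.6779)
   = [0.517343 + 0.030611] / 0.223539 = 2.451272
d₂ = d₁ − σ√T = 2.451272 − 0.223539 = 2.227733
N(d₁) = 0.992882,  N(d₂) = 0.987051,  e^(−rT) = 0.994389
E₀ = V₀·N(d₁) − D·e^(−rT)·N(d₂)
   = 106.4000·0.992882 − 63.4253·0.994389·0.987051 = 43.389946
B₀ = V₀ − E₀ = 106.4000 − 43.389946 = 63.010054

E0=43.3899 B0=63.0101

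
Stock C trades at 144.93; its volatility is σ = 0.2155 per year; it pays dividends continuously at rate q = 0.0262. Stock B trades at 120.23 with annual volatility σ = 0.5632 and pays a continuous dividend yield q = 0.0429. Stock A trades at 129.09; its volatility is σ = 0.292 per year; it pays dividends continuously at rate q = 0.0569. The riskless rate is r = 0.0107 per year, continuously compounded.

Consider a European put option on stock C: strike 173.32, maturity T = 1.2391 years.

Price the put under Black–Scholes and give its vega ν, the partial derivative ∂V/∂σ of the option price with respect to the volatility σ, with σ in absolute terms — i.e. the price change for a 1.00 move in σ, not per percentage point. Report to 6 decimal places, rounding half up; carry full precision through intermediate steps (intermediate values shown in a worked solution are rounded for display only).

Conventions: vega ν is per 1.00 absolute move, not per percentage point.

σ√T = 0.2155·√1.2391 = 0.239884
d₁ = (ln(S/K) + (r−q+σ²/2)T) / (σ√T) = (ln(144.93/173.32) + (0.0107−0.0262+0.2155²/2)·1.2391) / 0.239884 = (-0.178889 + 0.009566) / 0.239884 = -0.705854
d₂ = d₁ − σ√T = -0.705854 − 0.239884 = -0.945737
e^{−rT} = 0.986829
e^{−qT} = 0.968057
N(−d₁) = 0.759860,  N(−d₂) = 0.827859
Put price V = K·e^{−rT}·N(−d₂) − S·e^{−qT}·N(−d₁) = 141.594660 − 106.608795 = 34.985865
φ(d₁) = (1/√(2π))·e^{−d₁²/2} = 0.310972
ν = S·e^{−qT}·φ(d₁)·√T = 48.566099

price = 34.985865
ν = 48.566099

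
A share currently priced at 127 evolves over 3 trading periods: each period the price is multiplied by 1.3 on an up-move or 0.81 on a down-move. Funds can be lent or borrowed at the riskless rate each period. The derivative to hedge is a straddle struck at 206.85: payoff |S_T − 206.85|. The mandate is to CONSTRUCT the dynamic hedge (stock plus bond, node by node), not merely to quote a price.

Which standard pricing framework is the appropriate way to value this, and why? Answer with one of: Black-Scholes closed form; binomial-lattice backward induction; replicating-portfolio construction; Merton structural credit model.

Key observation: since the answer must list Δ and B at each node of the 1.3/0.81 lattice on 127, the replicating-portfolio method — solving the two-state system at every node — is the one that applies.

framework: replicating-portfolio construction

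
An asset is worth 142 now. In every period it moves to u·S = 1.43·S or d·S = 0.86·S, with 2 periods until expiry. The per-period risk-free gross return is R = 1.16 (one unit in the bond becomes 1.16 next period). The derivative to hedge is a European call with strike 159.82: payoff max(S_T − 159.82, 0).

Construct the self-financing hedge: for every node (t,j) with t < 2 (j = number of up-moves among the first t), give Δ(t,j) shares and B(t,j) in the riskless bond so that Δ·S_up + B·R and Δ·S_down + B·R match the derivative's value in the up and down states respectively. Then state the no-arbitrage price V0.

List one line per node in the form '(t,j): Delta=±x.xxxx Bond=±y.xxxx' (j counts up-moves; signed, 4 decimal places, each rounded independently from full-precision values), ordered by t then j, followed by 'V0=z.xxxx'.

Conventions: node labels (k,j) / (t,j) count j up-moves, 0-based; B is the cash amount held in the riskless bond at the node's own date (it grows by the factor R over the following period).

Since d<R<u, set p* = (R−d)/(u−d) = 0.5263; price each node as the discounted p*-expectation of its children.
Terminal payoffs: V(2,0)=0.0000, V(2,1)=14.8116, V(2,2)=130.5558
Node (1,0) S=122.1200: V=(p*·14.8116+(1−p*)·0.0000)/1.16=6.7203; Δ=(14.8116−0.0000)/(174.6316−105.0232)=0.2128; B=V−Δ·S=-19.2649
Node (1,1) S=203.0600: V=(p*·130.5558+(1−p*)·14.8116)/1.16=65.2841; Δ=(130.5558−14.8116)/(290.3758−174.6316)=1.0000; B=V−Δ·S=-137.7759
Node (0,0) S=142.0000: V=(p*·65.2841+(1−p*)·6.7203)/1.16=32.3650; Δ=(65.2841−6.7203)/(203.0600−122.1200)=0.7235; B=V−Δ·S=-70.3785
As a check, the time-0 holding Δ(0,0)·S0 + B(0,0) comes to 32.3650 — exactly V0.

(0,0): Delta=0.7235 Bond=-70.3785
(1,0): Delta=0.2128 Bond=-19.2649
(1,1): Delta=1.0000 Bond=-137.7759
V0=32.3650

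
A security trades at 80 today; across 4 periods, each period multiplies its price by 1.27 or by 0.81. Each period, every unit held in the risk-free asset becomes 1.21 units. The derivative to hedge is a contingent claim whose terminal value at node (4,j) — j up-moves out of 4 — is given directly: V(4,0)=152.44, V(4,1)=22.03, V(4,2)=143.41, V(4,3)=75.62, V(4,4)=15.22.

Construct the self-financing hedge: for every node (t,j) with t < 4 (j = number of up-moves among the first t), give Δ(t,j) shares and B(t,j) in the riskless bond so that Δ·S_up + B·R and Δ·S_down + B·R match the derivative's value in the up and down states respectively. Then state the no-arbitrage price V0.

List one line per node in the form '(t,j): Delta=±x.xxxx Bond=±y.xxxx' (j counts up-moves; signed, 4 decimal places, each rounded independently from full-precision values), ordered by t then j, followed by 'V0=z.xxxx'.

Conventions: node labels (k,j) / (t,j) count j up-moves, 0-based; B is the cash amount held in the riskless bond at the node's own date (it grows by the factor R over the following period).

No-arbitrage ⇒ martingale measure with p* = (R−d)/(u−d) = 0.8696.
Terminal payoffs: V(4,0)=152.4400, V(4,1)=22.0300, V(4,2)=143.4100, V(4,3)=75.6200, V(4,4)=15.2200
(3,0): S=42.5153. Δ = (V_up−V_dn)/(S_up−S_dn) = (22.0300−152.4400)/(53.9944−34.4374) = -6.6682. V = [p*·22.0300 + (1−p*)·152.4400]/1.21 = 32.2645. B = V − Δ·S = 315.7645.
(3,1): S=66.6598. Δ = (V_up−V_dn)/(S_up−S_dn) = (143.4100−22.0300)/(84.6579−53.9944) = 3.9585. V = [p*·143.4100 + (1−p*)·22.0300]/1.21 = 105.4362. B = V − Δ·S = -158.4333.
(3,2): S=104.5159. Δ = (V_up−V_dn)/(S_up−S_dn) = (75.6200−143.4100)/(132.7352−84.6579) = -1.4100. V = [p*·75.6200 + (1−p*)·143.4100]/1.21 = 69.8034. B = V − Δ·S = 217.1730.
(3,3): S=163.8706. Δ = (V_up−V_dn)/(S_up−S_dn) = (15.2200−75.6200)/(208.1157−132.7352) = -0.8013. V = [p*·15.2200 + (1−p*)·75.6200]/1.21 = 19.0895. B = V − Δ·S = 150.3938.
(2,0): S=52.4880. Δ = (V_up−V_dn)/(S_up−S_dn) = (105.4362−32.2645)/(66.6598−42.5153) = 3.0306. V = [p*·105.4362 + (1−p*)·32.2645]/1.21 = 79.2497. B = V − Δ·S = -79.8194.
(2,1): S=82.2960. Δ = (V_up−V_dn)/(S_up−S_dn) = (69.8034−105.4362)/(104.5159−66.6598) = -0.9413. V = [p*·69.8034 + (1−p*)·105.4362]/1.21 = 61.5299. B = V − Δ·S = 138.9925.
(2,2): S=129.0320. Δ = (V_up−V_dn)/(S_up−S_dn) = (19.0895−69.8034)/(163.8706−104.5159) = -0.8544. V = [p*·19.0895 + (1−p*)·69.8034]/1.21 = 21.2433. B = V − Δ·S = 131.4910.
(1,0): S=64.8000. Δ = (V_up−V_dn)/(S_up−S_dn) = (61.5299−79.2497)/(82.2960−52.4880) = -0.5945. V = [p*·61.5299 + (1−p*)·79.2497]/1.21 = 52.7613. B = V − Δ·S = 91.2825.
(1,1): S=101.6000. Δ = (V_up−V_dn)/(S_up−S_dn) = (21.2433−61.5299)/(129.0320−82.2960) = -0.8620. V = [p*·21.2433 + (1−p*)·61.5299]/1.21 = 21.8992. B = V − Δ·S = 109.4789.
(0,0): S=80.0000. Δ = (V_up−V_dn)/(S_up−S_dn) = (21.8992−52.7613)/(101.6000−64.8000) = -0.8386. V = [p*·21.8992 + (1−p*)·52.7613]/1.21 = 21.4254. B = V − Δ·S = 88.5169.
Sanity check at the root: Δ(0,0)·S0 + B(0,0) reproduces V0 = 21.4254.

(0,0): Delta=-0.8386 Bond=88.5169
(1,0): Delta=-0.5945 Bond=91.2825
(1,1): Delta=-0.8620 Bond=109.4789
(2,0): Delta=3.0306 Bond=-79.8194
(2,1): Delta=-0.9413 Bond=138.9925
(2,2): Delta=-0.8544 Bond=131.4910
(3,0): Delta=-6.6682 Bond=315.7645
(3,1): Delta=3.9585 Bond=-158.4333
(3,2): Delta=-1.4100 Bond=217.1730
(3,3): Delta=-0.8013 Bond=150.3938
V0=21.4254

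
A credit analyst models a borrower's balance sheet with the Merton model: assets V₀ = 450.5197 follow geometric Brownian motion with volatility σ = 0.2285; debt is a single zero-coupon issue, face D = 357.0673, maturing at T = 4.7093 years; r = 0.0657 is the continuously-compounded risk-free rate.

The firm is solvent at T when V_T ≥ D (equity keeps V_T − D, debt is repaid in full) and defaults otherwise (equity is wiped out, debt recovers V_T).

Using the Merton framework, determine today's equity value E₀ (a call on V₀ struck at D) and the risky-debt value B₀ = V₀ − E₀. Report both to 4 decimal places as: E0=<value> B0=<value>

E0=200.0961 B0=250.4236

With assets at 450.5197 and a single debt payment of 357.0673 at 4.7093 years:
d₁ = [ln(V₀/D) + (r + σ²/2)T] / (σ√T)
   = [ln(450.5197/357.0673) + (0.0657 + 0.5·0.2285²)·4.7093] / (0.2285·√4.7093)
   = [0.232478 + 0.432343] / 0.495866 = 1.340725
d₂ = d₁ − σ√T = 1.340725 − 0.495866 = 0.844859
N(d₁) = 0.909995,  N(d₂) = 0.800905,  e^(−rT) = 0.733886
E₀ = V₀·N(d₁) − D·e^(−rT)·N(d₂)
   = 450.5197·0.909995 − 357.0673·0.733886·0.800905 = 200.096052
B₀ = V₀ − E₀ = 450.5197 − 200.096052 = 250.423648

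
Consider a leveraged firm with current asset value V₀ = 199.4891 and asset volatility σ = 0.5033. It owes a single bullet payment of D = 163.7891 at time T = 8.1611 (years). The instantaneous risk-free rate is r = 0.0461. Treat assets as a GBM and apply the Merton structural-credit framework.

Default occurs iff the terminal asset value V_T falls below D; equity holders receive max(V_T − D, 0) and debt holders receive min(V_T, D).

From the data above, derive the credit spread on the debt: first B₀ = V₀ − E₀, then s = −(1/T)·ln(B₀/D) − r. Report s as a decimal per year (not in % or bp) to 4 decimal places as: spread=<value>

With assets at 199.4891 and a single debt payment of 163.7891 at 8.1611 years:
d₁ = [ln(V₀/D) + (r + σ²/2)T] / (σ√T)
   = [ln(199.4891/163.7891) + (0.0461 + 0.5·0.5033²)·8.1611] / (0.5033·√8.1611)
   = [0.197180 + 1.409874] / 1.437809 = 1.117710
d₂ = d₁ − σ√T = 1.117710 − 1.437809 = -0.320099
N(d₁) = 0.868155,  N(d₂) = 0.374447,  e^(−rT) = 0.686447
E₀ = V₀·N(d₁) − D·e^(−rT)·N(d₂)
   = 199.4891·0.868155 − 163.7891·0.686447·0.374447 = 131.087418
B₀ = V₀ − E₀ = 199.4891 − 131.087418 = 68.401682
spread = −(1/T)·ln(B₀/D) − r = −(1/8.1611)·ln(68.401682/163.7891) − 0.0461 = 0.06089320

spread=0.0609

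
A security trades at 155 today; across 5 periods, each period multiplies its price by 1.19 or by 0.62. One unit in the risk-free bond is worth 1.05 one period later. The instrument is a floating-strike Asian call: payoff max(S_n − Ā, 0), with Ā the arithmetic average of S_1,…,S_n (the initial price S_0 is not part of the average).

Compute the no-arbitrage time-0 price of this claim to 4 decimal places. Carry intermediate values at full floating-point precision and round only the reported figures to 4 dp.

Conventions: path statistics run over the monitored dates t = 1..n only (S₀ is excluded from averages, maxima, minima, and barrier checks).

price = 26.0919

With p* = (R−d)/(u−d) = 0.7544, sum probability × payoff across the paths and divide by R^5.
Enumerate all 2^5 = 32 price paths (U = up ×1.19, D = down ×0.62); each path with k up-moves has probability p*^k·(1−p*)^(5−k).
DDDDD: Ā=45.9452, payoff=0.0000, prob=0.000894
UDDDD: Ā=88.1852, payoff=0.0000, prob=0.002745
DUDDD: Ā=70.5152, payoff=0.0000, prob=0.002745
UUDDD: Ā=135.3437, payoff=0.0000, prob=0.008432
DDUDD: Ā=59.5598, payoff=0.0000, prob=0.002745
UDUDD: Ā=114.3164, payoff=0.0000, prob=0.008432
DUUDD: Ā=96.6464, payoff=0.0000, prob=0.008432
UUUDD: Ā=185.4988, payoff=0.0000, prob=0.025899
DDDUD: Ā=52.7675, payoff=0.0000, prob=0.002745
UDDUD: Ā=101.2795, payoff=0.0000, prob=0.008432
DUDUD: Ā=83.6095, payoff=0.0000, prob=0.008432
UUDUD: Ā=160.4763, payoff=0.0000, prob=0.025899
DDUUD: Ā=72.6541, payoff=0.0000, prob=0.008432
UDUUD: Ā=139.4490, payoff=0.0000, prob=0.025899
DUUUD: Ā=121.7790, payoff=0.0000, prob=0.025899
UUUUD: Ā=233.7372, payoff=0.0000, prob=0.079548
DDDDU: Ā=48.5562, payoff=0.0000, prob=0.002745
UDDDU: Ā=93.1966, payoff=0.0000, prob=0.008432
DUDDU: Ā=75.5266, payoff=0.0000, prob=0.008432
UUDDU: Ā=144.9624, payoff=0.0000, prob=0.025899
DDUDU: Ā=64.5712, payoff=0.0000, prob=0.008432
UDUDU: Ā=123.9351, payoff=0.0000, prob=0.025899
DUUDU: Ā=106.2651, payoff=0.0000, prob=0.025899
UUUDU: Ā=203.9604, payoff=0.0000, prob=0.079548
DDDUU: Ā=57.7789, payoff=0.0000, prob=0.008432
UDDUU: Ā=110.8982, payoff=0.0000, prob=0.025899
DUDUU: Ā=93.2282, payoff=7.1770, prob=0.025899
UUDUU: Ā=178.9379, payoff=13.7752, prob=0.079548
DDUUU: Ā=82.2728, payoff=18.1324, prob=0.025899
UDUUU: Ā=157.9106, payoff=34.8025, prob=0.079548
DUUUU: Ā=140.2406, payoff=52.4725, prob=0.079548
UUUUU: Ā=269.1715, payoff=100.7133, prob=0.244325
Price = Σ prob·payoff / R^5 = 33.300584 / 1.276282 = 26.0919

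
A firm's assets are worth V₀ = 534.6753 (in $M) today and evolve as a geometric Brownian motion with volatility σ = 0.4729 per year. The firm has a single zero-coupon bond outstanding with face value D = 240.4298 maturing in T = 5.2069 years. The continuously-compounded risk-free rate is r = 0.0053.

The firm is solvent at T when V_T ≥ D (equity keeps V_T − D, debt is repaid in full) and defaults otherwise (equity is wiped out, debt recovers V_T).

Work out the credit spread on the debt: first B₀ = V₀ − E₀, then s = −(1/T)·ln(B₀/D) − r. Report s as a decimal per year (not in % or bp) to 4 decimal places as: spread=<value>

spread=0.0408

Apply the equity-as-call identities (strike 240.4298, horizon 5.2069 years):
d₁ = [ln(V₀/D) + (r + σ²/2)T] / (σ√T)
   = [ln(534.6753/240.4298) + (0.0053 + 0.5·0.4729²)·5.2069] / (0.4729·√5.2069)
   = [0.799231 + 0.609818] / 1.079093 = 1.305771
d₂ = d₁ − σ√T = 1.305771 − 1.079093 = 0.226678
N(d₁) = 0.904185,  N(d₂) = 0.589663,  e^(−rT) = 0.972781
E₀ = V₀·N(d₁) − D·e^(−rT)·N(d₂)
   = 534.6753·0.904185 − 240.4298·0.972781·0.589663 = 345.531683
B₀ = V₀ − E₀ = 534.6753 − 345.531683 = 189.143617
spread = −(1/T)·ln(B₀/D) − r = −(1/5.2069)·ln(189.143617/240.4298) − 0.0053 = 0.04077762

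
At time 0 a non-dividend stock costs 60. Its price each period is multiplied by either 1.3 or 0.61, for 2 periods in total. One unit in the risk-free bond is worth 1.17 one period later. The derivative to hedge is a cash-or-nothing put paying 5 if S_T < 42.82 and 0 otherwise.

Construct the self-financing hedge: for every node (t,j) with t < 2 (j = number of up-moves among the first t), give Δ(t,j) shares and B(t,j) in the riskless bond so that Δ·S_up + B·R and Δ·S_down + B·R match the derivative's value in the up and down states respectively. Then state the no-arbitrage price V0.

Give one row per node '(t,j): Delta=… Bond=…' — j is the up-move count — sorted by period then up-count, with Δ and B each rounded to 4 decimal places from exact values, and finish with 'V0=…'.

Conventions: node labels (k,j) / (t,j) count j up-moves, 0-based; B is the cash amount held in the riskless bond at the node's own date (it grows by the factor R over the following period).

(0,0): Delta=-0.0194 Bond=1.2965
(1,0): Delta=-0.1980 Bond=8.0515
(1,1): Delta=0.0000 Bond=0.0000
V0=0.1297

Risk-neutral probability p* = (R−d)/(u−d) = (1.17−0.61)/(1.3−0.61) = 0.8116.
Expiry values: V(2,0)=5.0000, V(2,1)=0.0000, V(2,2)=0.0000
  t=1,j=0: stock 36.6000 → up 47.5800 (V=0.0000), down 22.3260 (V=5.0000). Price 0.8052; hedge Δ=-0.1980, bond B=8.0515.
  t=1,j=1: stock 78.0000 → up 101.4000 (V=0.0000), down 47.5800 (V=0.0000). Price 0.0000; hedge Δ=0.0000, bond B=0.0000.
  t=0,j=0: stock 60.0000 → up 78.0000 (V=0.0000), down 36.6000 (V=0.8052). Price 0.1297; hedge Δ=-0.0194, bond B=1.2965.
As a check, the time-0 holding Δ(0,0)·S0 + B(0,0) comes to 0.1297 — exactly V0.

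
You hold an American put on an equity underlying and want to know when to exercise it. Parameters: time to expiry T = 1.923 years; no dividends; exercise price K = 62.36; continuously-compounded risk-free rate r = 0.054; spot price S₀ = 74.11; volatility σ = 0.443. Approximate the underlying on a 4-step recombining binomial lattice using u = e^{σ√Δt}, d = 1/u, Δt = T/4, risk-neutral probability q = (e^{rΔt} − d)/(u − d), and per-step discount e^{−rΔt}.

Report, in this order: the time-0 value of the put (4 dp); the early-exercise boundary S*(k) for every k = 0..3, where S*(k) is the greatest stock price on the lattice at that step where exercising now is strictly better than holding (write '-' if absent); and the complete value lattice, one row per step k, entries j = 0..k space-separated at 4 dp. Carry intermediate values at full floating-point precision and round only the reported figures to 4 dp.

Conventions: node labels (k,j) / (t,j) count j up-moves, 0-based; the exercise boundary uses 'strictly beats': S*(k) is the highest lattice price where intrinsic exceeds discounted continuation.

price = 8.9043
boundary = - - - 29.4906
tree:
8.9043
14.3747 3.1372
22.3642 6.0290 0.0000
32.8694 11.5862 0.0000 0.0000
40.6686 22.2658 0.0000 0.0000 0.0000

Δt=0.48075  u=1.35956  d=0.73553  q=0.46595  discount=0.97437
step 4 (expiry): payoffs max(K−S,0) = 40.6686 22.2658 0.0000 0.0000 0.0000
step 3: (k=3,j=0): S=29.4906, K−S=32.8694, hold=31.2713 ⇒ V=32.8694 exercise | (k=3,j=1): S=54.5104, K−S=7.8496, hold=11.5862 ⇒ V=11.5862 continue | (k=3,j=2): S=100.7568, K−S=0.0000, hold=0.0000 ⇒ V=0.0000 continue | (k=3,j=3): S=186.2384, K−S=0.0000, hold=0.0000 ⇒ V=0.0000 continue  boundary S*=29.4906
step 2: (k=2,j=0): S=40.0942, K−S=22.2658, hold=22.3642 ⇒ V=22.3642 continue | (k=2,j=1): S=74.1100, K−S=0.0000, hold=6.0290 ⇒ V=6.0290 continue | (k=2,j=2): S=136.9846, K−S=0.0000, hold=0.0000 ⇒ V=0.0000 continue  boundary S*=-
step 1: (k=1,j=0): S=54.5104, K−S=7.8496, hold=14.3747 ⇒ V=14.3747 continue | (k=1,j=1): S=100.7568, K−S=0.0000, hold=3.1372 ⇒ V=3.1372 continue  boundary S*=-
step 0: (k=0,j=0): S=74.1100, K−S=0.0000, hold=8.9043 ⇒ V=8.9043 continue  boundary S*=-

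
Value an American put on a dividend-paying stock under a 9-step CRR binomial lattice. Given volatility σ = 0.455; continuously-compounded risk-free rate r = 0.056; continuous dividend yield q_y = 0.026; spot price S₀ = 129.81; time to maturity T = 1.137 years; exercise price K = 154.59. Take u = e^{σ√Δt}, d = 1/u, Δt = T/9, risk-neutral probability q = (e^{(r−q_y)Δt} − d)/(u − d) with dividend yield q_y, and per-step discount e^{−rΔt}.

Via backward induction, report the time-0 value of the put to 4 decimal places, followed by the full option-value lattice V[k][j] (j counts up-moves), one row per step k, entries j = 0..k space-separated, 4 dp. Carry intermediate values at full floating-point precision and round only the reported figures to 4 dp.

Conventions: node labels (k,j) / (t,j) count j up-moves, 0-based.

price = 37.6478
tree:
37.6478
48.7513 25.7613
61.2907 35.4218 15.3144
74.6797 47.1969 22.7485 7.2071
86.6121 60.6528 32.8160 11.7995 2.1649
96.7628 74.6797 45.6449 18.9217 3.9892 0.1514
105.3977 86.6121 60.6528 29.4998 7.3424 0.2884 0.0000
112.7432 96.7628 74.6797 44.1636 13.4976 0.5494 0.0000 0.0000
118.9919 105.3977 86.6121 60.6528 24.7800 1.0467 0.0000 0.0000 0.0000
124.3075 112.7432 96.7628 74.6797 44.1636 1.9939 0.0000 0.0000 0.0000 0.0000

Δt=0.12633  u=1.17553  d=0.85068  q=0.47135  discount=0.99295
step 9 (expiry): payoffs max(K−S,0) = 124.3075 112.7432 96.7628 74.6797 44.1636 1.9939 0.0000 0.0000 0.0000 0.0000
k=8: (k=8,j=0): S=35.5981, K−S=118.9919, hold=118.0188 ⇒ V=118.9919 exercise | (k=8,j=1): S=49.1923, K−S=105.3977, hold=104.4692 ⇒ V=105.3977 exercise | (k=8,j=2): S=67.9779, K−S=86.6121, hold=85.7453 ⇒ V=86.6121 exercise | (k=8,j=3): S=93.9372, K−S=60.6528, hold=59.8710 ⇒ V=60.6528 exercise | (k=8,j=4): S=129.8100, K−S=24.7800, hold=24.1159 ⇒ V=24.7800 exercise | (k=8,j=5): S=179.3819, K−S=0.0000, hold=1.0467 ⇒ V=1.0467 continue | (k=8,j=6): S=247.8842, K−S=0.0000, hold=0.0000 ⇒ V=0.0000 continue | (k=8,j=7): S=342.5462, K−S=0.0000, hold=0.0000 ⇒ V=0.0000 continue | (k=8,j=8): S=473.3578, K−S=0.0000, hold=0.0000 ⇒ V=0.0000 continue
k=7: (k=7,j=0): S=41.8468, K−S=112.7432, hold=111.7906 ⇒ V=112.7432 exercise | (k=7,j=1): S=57.8272, K−S=96.7628, hold=95.8626 ⇒ V=96.7628 exercise | (k=7,j=2): S=79.9103, K−S=74.6797, hold=73.8520 ⇒ V=74.6797 exercise | (k=7,j=3): S=110.4264, K−S=44.1636, hold=43.4359 ⇒ V=44.1636 exercise | (k=7,j=4): S=152.5961, K−S=1.9939, hold=13.4976 ⇒ V=13.4976 continue | (k=7,j=5): S=210.8695, K−S=0.0000, hold=0.5494 ⇒ V=0.5494 continue | (k=7,j=6): S=291.3963, K−S=0.0000, hold=0.0000 ⇒ V=0.0000 continue | (k=7,j=7): S=402.6747, K−S=0.0000, hold=0.0000 ⇒ V=0.0000 continue
k=6: (k=6,j=0): S=49.1923, K−S=105.3977, hold=104.4692 ⇒ V=105.3977 exercise | (k=6,j=1): S=67.9779, K−S=86.6121, hold=85.7453 ⇒ V=86.6121 exercise | (k=6,j=2): S=93.9372, K−S=60.6528, hold=59.8710 ⇒ V=60.6528 exercise | (k=6,j=3): S=129.8100, K−S=24.7800, hold=29.4998 ⇒ V=29.4998 continue | (k=6,j=4): S=179.3819, K−S=0.0000, hold=7.3424 ⇒ V=7.3424 continue | (k=6,j=5): S=247.8842, K−S=0.0000, hold=0.2884 ⇒ V=0.2884 continue | (k=6,j=6): S=342.5462, K−S=0.0000, hold=0.0000 ⇒ V=0.0000 continue
k=5: (k=5,j=0): S=57.8272, K−S=96.7628, hold=95.8626 ⇒ V=96.7628 exercise | (k=5,j=1): S=79.9103, K−S=74.6797, hold=73.8520 ⇒ V=74.6797 exercise | (k=5,j=2): S=110.4264, K−S=44.1636, hold=45.6449 ⇒ V=45.6449 continue | (k=5,j=3): S=152.5961, K−S=1.9939, hold=18.9217 ⇒ V=18.9217 continue | (k=5,j=4): S=210.8695, K−S=0.0000, hold=3.9892 ⇒ V=3.9892 continue | (k=5,j=5): S=291.3963, K−S=0.0000, hold=0.1514 ⇒ V=0.1514 continue
k=4: (k=4,j=0): S=67.9779, K−S=86.6121, hold=85.7453 ⇒ V=86.6121 exercise | (k=4,j=1): S=93.9372, K−S=60.6528, hold=60.5643 ⇒ V=60.6528 exercise | (k=4,j=2): S=129.8100, K−S=24.7800, hold=32.8160 ⇒ V=32.8160 continue | (k=4,j=3): S=179.3819, K−S=0.0000, hold=11.7995 ⇒ V=11.7995 continue | (k=4,j=4): S=247.8842, K−S=0.0000, hold=2.1649 ⇒ V=2.1649 continue
k=3: (k=3,j=0): S=79.9103, K−S=74.6797, hold=73.8520 ⇒ V=74.6797 exercise | (k=3,j=1): S=110.4264, K−S=44.1636, hold=47.1969 ⇒ V=47.1969 continue | (k=3,j=2): S=152.5961, K−S=1.9939, hold=22.7485 ⇒ V=22.7485 continue | (k=3,j=3): S=210.8695, K−S=0.0000, hold=7.2071 ⇒ V=7.2071 continue
k=2: (k=2,j=0): S=93.9372, K−S=60.6528, hold=61.2907 ⇒ V=61.2907 continue | (k=2,j=1): S=129.8100, K−S=24.7800, hold=35.4218 ⇒ V=35.4218 continue | (k=2,j=2): S=179.3819, K−S=0.0000, hold=15.3144 ⇒ V=15.3144 continue
k=1: (k=1,j=0): S=110.4264, K−S=44.1636, hold=48.7513 ⇒ V=48.7513 continue | (k=1,j=1): S=152.5961, K−S=1.9939, hold=25.7613 ⇒ V=25.7613 continue
k=0: (k=0,j=0): S=129.8100, K−S=24.7800, hold=37.6478 ⇒ V=37.6478 continue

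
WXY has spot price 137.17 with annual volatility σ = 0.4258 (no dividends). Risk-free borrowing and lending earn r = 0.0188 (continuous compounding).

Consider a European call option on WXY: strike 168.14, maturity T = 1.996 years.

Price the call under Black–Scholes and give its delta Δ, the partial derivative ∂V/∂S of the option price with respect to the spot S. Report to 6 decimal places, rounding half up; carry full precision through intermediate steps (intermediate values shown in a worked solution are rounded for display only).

σ√T = 0.4258·√1.996 = 0.601570
d₁ = (ln(S/K) + (r+σ²/2)T) / (σ√T) = (ln(137.17/168.14) + (0.0188+0.4258²/2)·1.996) / 0.601570 = (-0.203576 + 0.218468) / 0.601570 = 0.024755
d₂ = d₁ − σ√T = 0.024755 − 0.601570 = -0.576815
e^{−rT} = 0.963171
N(d₁) = 0.509875,  N(d₂) = 0.282032
Call price V = S·N(d₁) − K·e^{−rT}·N(d₂) = 69.939531 − 45.674433 = 24.265098
Δ = N(d₁) = 0.509875

price = 24.265098
Δ = 0.509875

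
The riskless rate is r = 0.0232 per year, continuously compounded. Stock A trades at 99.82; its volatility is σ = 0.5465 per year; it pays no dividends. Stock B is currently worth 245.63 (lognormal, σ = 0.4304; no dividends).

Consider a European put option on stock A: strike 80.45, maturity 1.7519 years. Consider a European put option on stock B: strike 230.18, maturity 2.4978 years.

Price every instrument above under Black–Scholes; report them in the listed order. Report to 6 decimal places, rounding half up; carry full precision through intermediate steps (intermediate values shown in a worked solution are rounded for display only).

price(stock A put K=80.45) = 15.192275
price(stock B put K=230.18) = 48.370445

[stock A put K=80.45]
σ√T = 0.5465·√1.7519 = 0.723344
d₁ = (ln(S/K) + (r+σ²/2)T) / (σ√T) = (ln(99.82/80.45) + (0.0232+0.5465²/2)·1.7519) / 0.723344 = (0.215733 + 0.302257) / 0.723344 = 0.716105
d₂ = d₁ − σ√T = 0.716105 − 0.723344 = -0.007239
e^{−rT} = 0.960171
N(−d₁) = 0.236963,  N(−d₂) = 0.502888
price = K·e^{−rT}·N(−d₂) − S·N(−d₁) = 38.845956 − 23.653682 = 15.192275
[stock B put K=230.18]
σ√T = 0.4304·√2.4978 = 0.680223
d₁ = (ln(S/K) + (r+σ²/2)T) / (σ√T) = (ln(245.63/230.18) + (0.0232+0.4304²/2)·2.4978) / 0.680223 = (0.064965 + 0.289300) / 0.680223 = 0.520808
d₂ = d₁ − σ√T = 0.520808 − 0.680223 = -0.159415
e^{−rT} = 0.943698
N(−d₁) = 0.301250,  N(−d₂) = 0.563329
price = K·e^{−rT}·N(−d₂) − S·N(−d₁) = 122.366583 − 73.996138 = 48.370445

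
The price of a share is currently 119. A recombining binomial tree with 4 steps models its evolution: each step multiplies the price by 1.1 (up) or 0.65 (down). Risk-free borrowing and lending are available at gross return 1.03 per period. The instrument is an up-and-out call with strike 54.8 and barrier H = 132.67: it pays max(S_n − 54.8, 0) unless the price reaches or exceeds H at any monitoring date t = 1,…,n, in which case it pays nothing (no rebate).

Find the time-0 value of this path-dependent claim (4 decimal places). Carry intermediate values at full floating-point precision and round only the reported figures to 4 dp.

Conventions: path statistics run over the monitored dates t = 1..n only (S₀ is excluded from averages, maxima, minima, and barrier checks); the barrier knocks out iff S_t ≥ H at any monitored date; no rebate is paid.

With p* = (R−d)/(u−d) = 0.8444, sum probability × payoff across the paths and divide by R^4.
Enumerate all 2^4 = 16 price paths (U = up ×1.1, D = down ×0.65); each path with k up-moves has probability p*^k·(1−p*)^(4−k).
DDDD: M=77.3500, payoff=0.0000, prob=0.000586
UDDD: M=130.9000, payoff=0.0000, prob=0.003179
DUDD: M=85.0850, payoff=0.0000, prob=0.003179
UUDD: M=143.9900, payoff=0.0000, prob=0.017255
DDUD: M=77.3500, payoff=0.0000, prob=0.003179
UDUD: M=130.9000, payoff=6.0358, prob=0.017255
DUUD: M=93.5935, payoff=6.0358, prob=0.017255
UUUD: M=158.3890, payoff=0.0000, prob=0.093670
DDDU: M=77.3500, payoff=0.0000, prob=0.003179
UDDU: M=130.9000, payoff=6.0358, prob=0.017255
DUDU: M=85.0850, payoff=6.0358, prob=0.017255
UUDU: M=143.9900, payoff=0.0000, prob=0.093670
DDUU: M=77.3500, payoff=6.0358, prob=0.017255
UDUU: M=130.9000, payoff=48.1529, prob=0.093670
DUUU: M=102.9528, payoff=48.1529, prob=0.093670
UUUU: M=174.2279, payoff=0.0000, prob=0.508492
Price = Σ prob·payoff / R^4 = 9.541653 / 1.125509 = 8.4776

price = 8.4776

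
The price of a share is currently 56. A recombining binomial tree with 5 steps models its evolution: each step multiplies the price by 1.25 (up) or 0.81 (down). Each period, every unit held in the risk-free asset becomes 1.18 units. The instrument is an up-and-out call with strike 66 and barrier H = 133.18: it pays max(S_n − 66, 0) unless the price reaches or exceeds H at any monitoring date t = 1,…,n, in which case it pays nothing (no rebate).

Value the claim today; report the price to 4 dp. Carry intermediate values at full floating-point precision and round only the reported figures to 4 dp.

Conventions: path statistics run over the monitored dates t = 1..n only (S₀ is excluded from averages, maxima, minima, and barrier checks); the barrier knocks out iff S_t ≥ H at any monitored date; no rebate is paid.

Set p* = 0.8409 (from d < R < u); the path-dependent value is the discounted p*-expectation over all price paths.
Enumerate all 2^5 = 32 price paths (U = up ×1.25, D = down ×0.81); each path with k up-moves has probability p*^k·(1−p*)^(5−k).
DDDDD: M=45.3600, payoff=0.0000, prob=0.000102
UDDDD: M=70.0000, payoff=0.0000, prob=0.000539
DUDDD: M=56.7000, payoff=0.0000, prob=0.000539
UUDDD: M=87.5000, payoff=0.0000, prob=0.002847
DDUDD: M=45.9270, payoff=0.0000, prob=0.000539
UDUDD: M=70.8750, payoff=0.0000, prob=0.002847
DUUDD: M=70.8750, payoff=0.0000, prob=0.002847
UUUDD: M=109.3750, payoff=5.7609, prob=0.015050
DDDUD: M=45.3600, payoff=0.0000, prob=0.000539
UDDUD: M=70.0000, payoff=0.0000, prob=0.002847
DUDUD: M=57.4087, payoff=0.0000, prob=0.002847
UUDUD: M=88.5938, payoff=5.7609, prob=0.015050
DDUUD: M=57.4087, payoff=0.0000, prob=0.002847
UDUUD: M=88.5938, payoff=5.7609, prob=0.015050
DUUUD: M=88.5938, payoff=5.7609, prob=0.015050
UUUUD: M=136.7188, payoff=0.0000, prob=0.079550
DDDDU: M=45.3600, payoff=0.0000, prob=0.000539
UDDDU: M=70.0000, payoff=0.0000, prob=0.002847
DUDDU: M=56.7000, payoff=0.0000, prob=0.002847
UUDDU: M=87.5000, payoff=5.7609, prob=0.015050
DDUDU: M=46.5011, payoff=0.0000, prob=0.002847
UDUDU: M=71.7609, payoff=5.7609, prob=0.015050
DUUDU: M=71.7609, payoff=5.7609, prob=0.015050
UUUDU: M=110.7422, payoff=44.7422, prob=0.079550
DDDUU: M=46.5011, payoff=0.0000, prob=0.002847
UDDUU: M=71.7609, payoff=5.7609, prob=0.015050
DUDUU: M=71.7609, payoff=5.7609, prob=0.015050
UUDUU: M=110.7422, payoff=44.7422, prob=0.079550
DDUUU: M=71.7609, payoff=5.7609, prob=0.015050
UDUUU: M=110.7422, payoff=44.7422, prob=0.079550
DUUUU: M=110.7422, payoff=44.7422, prob=0.079550
UUUUU: M=170.8984, payoff=0.0000, prob=0.420480
Price = Σ prob·payoff / R^5 = 15.104033 / 2.287758 = 6.6021

price = 6.6021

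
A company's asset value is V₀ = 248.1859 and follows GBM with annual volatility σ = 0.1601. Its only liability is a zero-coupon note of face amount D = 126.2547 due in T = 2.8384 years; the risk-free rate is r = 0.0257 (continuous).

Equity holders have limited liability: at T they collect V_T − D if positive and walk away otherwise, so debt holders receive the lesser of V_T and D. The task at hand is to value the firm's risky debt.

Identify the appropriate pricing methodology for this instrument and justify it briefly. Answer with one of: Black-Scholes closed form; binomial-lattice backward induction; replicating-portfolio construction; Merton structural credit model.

framework: Merton structural credit model

Key observation: with the firm-asset dynamics (V₀ = 248.1859) and a single zero-coupon liability of face 126.2547 given, debt value, spread, and default probability all derive from the option view of the balance sheet.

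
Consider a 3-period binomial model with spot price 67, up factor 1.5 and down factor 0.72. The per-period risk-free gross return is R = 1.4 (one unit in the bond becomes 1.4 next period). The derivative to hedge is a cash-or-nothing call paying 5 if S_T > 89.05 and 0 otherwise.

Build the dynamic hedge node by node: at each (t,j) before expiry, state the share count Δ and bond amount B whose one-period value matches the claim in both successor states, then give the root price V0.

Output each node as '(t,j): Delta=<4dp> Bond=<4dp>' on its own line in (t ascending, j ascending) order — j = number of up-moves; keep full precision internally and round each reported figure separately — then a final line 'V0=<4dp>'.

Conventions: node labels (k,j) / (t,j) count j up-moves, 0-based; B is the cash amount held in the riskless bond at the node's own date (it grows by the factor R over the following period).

The replicating-portfolio and risk-neutral prices coincide; use p* = (1.4−0.72)/(1.5−0.72) = 0.8718 for the latter.
At maturity the claim pays: V(3,0)=0.0000, V(3,1)=0.0000, V(3,2)=5.0000, V(3,3)=5.0000
(2,0): S=34.7328. Δ = (V_up−V_dn)/(S_up−S_dn) = (0.0000−0.0000)/(52.0992−25.0076) = 0.0000. V = [p*·0.0000 + (1−p*)·0.0000]/1.4 = 0.0000. B = V − Δ·S = 0.0000.
(2,1): S=72.3600. Δ = (V_up−V_dn)/(S_up−S_dn) = (5.0000−0.0000)/(108.5400−52.0992) = 0.0886. V = [p*·5.0000 + (1−p*)·0.0000]/1.4 = 3.1136. B = V − Δ·S = -3.2967.
(2,2): S=150.7500. Δ = (V_up−V_dn)/(S_up−S_dn) = (5.0000−5.0000)/(226.1250−108.5400) = 0.0000. V = [p*·5.0000 + (1−p*)·5.0000]/1.4 = 3.5714. B = V − Δ·S = 3.5714.
(1,0): S=48.2400. Δ = (V_up−V_dn)/(S_up−S_dn) = (3.1136−0.0000)/(72.3600−34.7328) = 0.0827. V = [p*·3.1136 + (1−p*)·0.0000]/1.4 = 1.9388. B = V − Δ·S = -2.0529.
(1,1): S=100.5000. Δ = (V_up−V_dn)/(S_up−S_dn) = (3.5714−3.1136)/(150.7500−72.3600) = 0.0058. V = [p*·3.5714 + (1−p*)·3.1136]/1.4 = 2.5091. B = V − Δ·S = 1.9221.
(0,0): S=67.0000. Δ = (V_up−V_dn)/(S_up−S_dn) = (2.5091−1.9388)/(100.5000−48.2400) = 0.0109. V = [p*·2.5091 + (1−p*)·1.9388]/1.4 = 1.7400. B = V − Δ·S = 1.0089.
Check: Δ(0,0)·S0 + B(0,0) = 1.7400 = V0.

(0,0): Delta=0.0109 Bond=1.0089
(1,0): Delta=0.0827 Bond=-2.0529
(1,1): Delta=0.0058 Bond=1.9221
(2,0): Delta=0.0000 Bond=0.0000
(2,1): Delta=0.0886 Bond=-3.2967
(2,2): Delta=0.0000 Bond=3.5714
V0=1.7400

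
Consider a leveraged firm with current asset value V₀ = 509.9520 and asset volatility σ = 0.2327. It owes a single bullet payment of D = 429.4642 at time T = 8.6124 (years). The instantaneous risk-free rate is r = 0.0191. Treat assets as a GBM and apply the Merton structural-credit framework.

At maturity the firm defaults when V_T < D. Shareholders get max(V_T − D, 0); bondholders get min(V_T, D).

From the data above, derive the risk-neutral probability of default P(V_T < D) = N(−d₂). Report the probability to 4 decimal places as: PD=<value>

With assets at 509.9520 and a single debt payment of 429.4642 at 8.6124 years:
d₁ = [ln(V₀/D) + (r + σ²/2)T] / (σ√T)
   = [ln(509.9520/429.4642) + (0.0191 + 0.5·0.2327²)·8.6124] / (0.2327·√8.6124)
   = [0.171778 + 0.397675] / 0.682902 = 0.833872
d₂ = d₁ − σ√T = 0.833872 − 0.682902 = 0.150969
risk-neutral PD = N(−d₂) = N(-0.150969) = 0.440000

PD=0.4400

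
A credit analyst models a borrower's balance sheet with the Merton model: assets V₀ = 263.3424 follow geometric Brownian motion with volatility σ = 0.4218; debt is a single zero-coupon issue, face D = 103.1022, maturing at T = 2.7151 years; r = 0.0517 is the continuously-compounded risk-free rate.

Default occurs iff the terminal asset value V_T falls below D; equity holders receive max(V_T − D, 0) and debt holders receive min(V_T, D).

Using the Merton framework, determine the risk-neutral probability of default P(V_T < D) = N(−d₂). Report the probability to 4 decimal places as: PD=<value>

Equity is a call on the firm's assets struck at D = 103.1022:
d₁ = [ln(V₀/D) + (r + σ²/2)T] / (σ√T)
   = [ln(263.3424/103.1022) + (0.0517 + 0.5·0.4218²)·2.7151] / (0.4218·√2.7151)
   = [0.937734 + 0.381900] / 0.695024 = 1.898690
d₂ = d₁ − σ√T = 1.898690 − 0.695024 = 1.203666
risk-neutral PD = N(−d₂) = N(-1.203666) = 0.114359

PD=0.1144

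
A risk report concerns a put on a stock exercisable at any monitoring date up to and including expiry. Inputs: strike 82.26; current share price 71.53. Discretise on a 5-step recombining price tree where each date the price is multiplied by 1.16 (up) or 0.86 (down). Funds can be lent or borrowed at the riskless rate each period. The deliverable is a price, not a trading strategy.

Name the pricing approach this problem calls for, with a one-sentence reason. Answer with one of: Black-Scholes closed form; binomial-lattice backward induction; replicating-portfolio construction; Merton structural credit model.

Key observation: with exercise allowed before expiry on a discrete up/down model (5 steps from spot 71.53), the strike-82.26 put's value must be rolled back through the tree testing early exercise at each node.

framework: binomial-lattice backward induction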